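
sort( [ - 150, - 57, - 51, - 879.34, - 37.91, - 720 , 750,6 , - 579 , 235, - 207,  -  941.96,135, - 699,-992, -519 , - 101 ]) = [ - 992, - 941.96, - 879.34, - 720,-699, - 579, - 519, - 207,- 150,-101, - 57, - 51, - 37.91,6, 135, 235, 750 ] 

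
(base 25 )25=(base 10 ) 55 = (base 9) 61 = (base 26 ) 23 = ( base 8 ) 67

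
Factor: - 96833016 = - 2^3 * 3^3 * 7^3*1307^1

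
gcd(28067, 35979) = 1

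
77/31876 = 77/31876 =0.00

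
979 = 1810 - 831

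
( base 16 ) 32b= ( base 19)24d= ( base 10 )811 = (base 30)r1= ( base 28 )10r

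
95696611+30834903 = 126531514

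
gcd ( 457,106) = 1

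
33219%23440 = 9779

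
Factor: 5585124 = 2^2*3^1*257^1 * 1811^1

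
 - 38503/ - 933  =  38503/933=41.27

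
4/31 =4/31= 0.13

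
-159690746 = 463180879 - 622871625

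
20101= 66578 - 46477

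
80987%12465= 6197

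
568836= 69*8244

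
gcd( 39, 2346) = 3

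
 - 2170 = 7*( - 310) 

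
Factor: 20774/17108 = 2^(- 1)*7^( - 1 )*17^1  =  17/14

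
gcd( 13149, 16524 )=27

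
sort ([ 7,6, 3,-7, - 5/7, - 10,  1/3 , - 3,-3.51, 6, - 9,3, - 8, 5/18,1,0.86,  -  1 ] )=[ - 10, - 9,-8, -7, - 3.51, - 3, - 1, - 5/7, 5/18 , 1/3,0.86,1,3,3, 6,6,7 ] 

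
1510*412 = 622120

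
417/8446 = 417/8446  =  0.05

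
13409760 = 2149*6240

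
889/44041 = 889/44041 = 0.02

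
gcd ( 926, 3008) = 2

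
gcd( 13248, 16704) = 576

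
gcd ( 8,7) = 1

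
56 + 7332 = 7388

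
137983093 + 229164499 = 367147592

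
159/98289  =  53/32763=0.00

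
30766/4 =15383/2 = 7691.50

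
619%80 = 59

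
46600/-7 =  - 46600/7 = -6657.14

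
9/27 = 1/3 = 0.33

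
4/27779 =4/27779 = 0.00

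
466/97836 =233/48918 = 0.00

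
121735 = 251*485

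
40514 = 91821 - 51307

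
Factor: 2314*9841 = 2^1*13^2*89^1 * 757^1=22772074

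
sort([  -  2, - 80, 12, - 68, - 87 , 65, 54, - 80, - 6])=[  -  87, - 80, - 80, - 68, - 6, - 2, 12, 54, 65]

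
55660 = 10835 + 44825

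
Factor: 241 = 241^1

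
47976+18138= 66114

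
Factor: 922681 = 922681^1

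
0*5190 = 0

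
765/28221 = 255/9407=0.03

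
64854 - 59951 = 4903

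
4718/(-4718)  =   - 1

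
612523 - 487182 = 125341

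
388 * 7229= 2804852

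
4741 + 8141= 12882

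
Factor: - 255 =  - 3^1 * 5^1 *17^1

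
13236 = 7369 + 5867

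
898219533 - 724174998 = 174044535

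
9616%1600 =16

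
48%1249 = 48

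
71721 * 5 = 358605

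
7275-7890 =-615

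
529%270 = 259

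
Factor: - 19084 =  -2^2*13^1 * 367^1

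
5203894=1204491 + 3999403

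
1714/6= 285 + 2/3 = 285.67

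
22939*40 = 917560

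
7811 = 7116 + 695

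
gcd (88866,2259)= 9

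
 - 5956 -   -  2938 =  - 3018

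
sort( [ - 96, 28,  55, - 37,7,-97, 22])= [ - 97, - 96, - 37,  7,22,  28,55 ]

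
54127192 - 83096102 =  - 28968910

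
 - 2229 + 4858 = 2629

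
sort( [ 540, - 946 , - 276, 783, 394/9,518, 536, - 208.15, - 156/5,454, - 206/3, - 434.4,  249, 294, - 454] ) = [ - 946, - 454,-434.4 , - 276 ,  -  208.15, - 206/3, -156/5, 394/9 , 249, 294,454,518,536,540 , 783] 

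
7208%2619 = 1970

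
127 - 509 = - 382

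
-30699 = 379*(-81 )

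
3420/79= 3420/79 = 43.29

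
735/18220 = 147/3644 = 0.04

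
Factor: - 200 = -2^3*5^2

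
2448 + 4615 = 7063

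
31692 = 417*76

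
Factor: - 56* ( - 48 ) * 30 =2^8*3^2*5^1*7^1 = 80640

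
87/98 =87/98 = 0.89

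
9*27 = 243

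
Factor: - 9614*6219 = -59789466 = -2^1*3^2*11^1*19^1 *23^1*691^1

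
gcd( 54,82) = 2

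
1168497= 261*4477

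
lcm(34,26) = 442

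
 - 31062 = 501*( - 62 ) 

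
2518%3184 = 2518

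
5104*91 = 464464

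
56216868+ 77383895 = 133600763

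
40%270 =40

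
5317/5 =5317/5  =  1063.40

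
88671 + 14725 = 103396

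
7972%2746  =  2480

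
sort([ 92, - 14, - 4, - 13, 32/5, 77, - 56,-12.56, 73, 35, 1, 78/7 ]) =[  -  56, - 14, -13,-12.56, - 4,  1,32/5,78/7,35,73 , 77 , 92]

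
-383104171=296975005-680079176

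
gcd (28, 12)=4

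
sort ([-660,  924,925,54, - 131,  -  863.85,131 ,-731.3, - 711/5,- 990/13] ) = [- 863.85,-731.3, - 660,-711/5, - 131, - 990/13 , 54 , 131,  924, 925]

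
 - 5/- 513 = 5/513  =  0.01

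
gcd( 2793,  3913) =7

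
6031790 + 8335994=14367784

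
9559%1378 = 1291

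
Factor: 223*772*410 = 70583960 = 2^3*5^1*41^1*193^1*223^1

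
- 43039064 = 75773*( - 568 ) 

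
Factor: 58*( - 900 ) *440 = -22968000 = -2^6*3^2 * 5^3*11^1*29^1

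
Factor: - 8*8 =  - 2^6=- 64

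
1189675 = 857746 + 331929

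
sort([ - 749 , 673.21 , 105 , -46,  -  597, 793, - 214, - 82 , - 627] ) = [ -749,  -  627 ,  -  597, - 214, - 82,  -  46,  105, 673.21 , 793]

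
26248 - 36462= -10214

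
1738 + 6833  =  8571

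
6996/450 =15 + 41/75 =15.55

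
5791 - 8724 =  - 2933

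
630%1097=630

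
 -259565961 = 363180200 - 622746161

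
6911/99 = 6911/99 =69.81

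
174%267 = 174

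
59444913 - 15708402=43736511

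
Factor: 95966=2^1*13^1*3691^1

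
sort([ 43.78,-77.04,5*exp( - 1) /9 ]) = [ - 77.04, 5 *exp( - 1)/9  ,  43.78]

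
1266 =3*422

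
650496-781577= -131081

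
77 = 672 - 595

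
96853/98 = 96853/98   =  988.30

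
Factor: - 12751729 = - 23^1*59^1*9397^1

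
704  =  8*88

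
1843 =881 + 962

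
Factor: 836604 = 2^2*3^2*17^1*1367^1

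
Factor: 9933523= 19^1*83^1*6299^1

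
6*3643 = 21858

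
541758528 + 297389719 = 839148247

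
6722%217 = 212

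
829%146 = 99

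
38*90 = 3420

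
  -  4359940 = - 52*83845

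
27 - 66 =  - 39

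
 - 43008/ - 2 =21504/1=21504.00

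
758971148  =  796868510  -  37897362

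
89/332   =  89/332 =0.27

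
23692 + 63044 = 86736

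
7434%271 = 117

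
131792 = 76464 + 55328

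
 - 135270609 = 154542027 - 289812636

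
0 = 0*119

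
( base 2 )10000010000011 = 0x2083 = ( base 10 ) 8323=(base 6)102311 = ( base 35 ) 6RS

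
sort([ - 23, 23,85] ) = [ - 23, 23,85]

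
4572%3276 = 1296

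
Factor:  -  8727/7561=-3^1*2909^1 * 7561^(-1)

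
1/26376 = 1/26376 = 0.00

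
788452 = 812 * 971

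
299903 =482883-182980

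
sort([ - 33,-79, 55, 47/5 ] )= [ - 79, - 33, 47/5, 55]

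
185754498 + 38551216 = 224305714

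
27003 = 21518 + 5485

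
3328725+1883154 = 5211879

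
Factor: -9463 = -9463^1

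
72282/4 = 36141/2 = 18070.50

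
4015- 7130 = -3115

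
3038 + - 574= 2464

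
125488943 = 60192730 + 65296213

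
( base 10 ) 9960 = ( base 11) 7535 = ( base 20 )14i0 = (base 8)23350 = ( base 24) H70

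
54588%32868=21720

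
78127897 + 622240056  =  700367953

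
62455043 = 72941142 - 10486099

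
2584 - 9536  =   - 6952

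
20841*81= 1688121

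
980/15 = 65+ 1/3= 65.33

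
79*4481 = 353999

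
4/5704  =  1/1426 = 0.00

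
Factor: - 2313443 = - 11^1*43^1 * 67^1 * 73^1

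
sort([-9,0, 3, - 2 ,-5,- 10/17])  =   [ - 9, - 5,-2,-10/17,0,3]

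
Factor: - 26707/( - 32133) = 3^( - 1)* 17^1*1571^1 * 10711^(-1 )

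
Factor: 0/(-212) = 0^1 = 0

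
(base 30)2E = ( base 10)74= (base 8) 112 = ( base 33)28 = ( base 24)32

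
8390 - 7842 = 548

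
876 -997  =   - 121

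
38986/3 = 12995 + 1/3 =12995.33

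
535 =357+178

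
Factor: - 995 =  - 5^1*199^1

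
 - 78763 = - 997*79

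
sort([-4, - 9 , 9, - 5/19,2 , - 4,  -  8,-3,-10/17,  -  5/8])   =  [-9,  -  8,  -  4, -4, - 3, - 5/8, - 10/17, - 5/19,  2,9 ]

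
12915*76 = 981540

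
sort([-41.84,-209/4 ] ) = [ - 209/4,  -  41.84]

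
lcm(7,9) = 63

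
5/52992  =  5/52992= 0.00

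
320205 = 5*64041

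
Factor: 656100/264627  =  2^2*3^1*5^2 * 11^(  -  2)=300/121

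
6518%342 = 20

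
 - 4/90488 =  - 1 + 22621/22622 = -0.00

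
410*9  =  3690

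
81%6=3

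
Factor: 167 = 167^1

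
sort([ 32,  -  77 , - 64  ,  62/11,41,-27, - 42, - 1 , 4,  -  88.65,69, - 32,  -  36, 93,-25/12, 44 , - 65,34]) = [-88.65, - 77, - 65, - 64,-42, - 36, - 32  , - 27, - 25/12, - 1,4,62/11, 32,34 , 41  ,  44,69, 93]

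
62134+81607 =143741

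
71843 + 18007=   89850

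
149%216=149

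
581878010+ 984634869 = 1566512879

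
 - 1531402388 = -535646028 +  - 995756360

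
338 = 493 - 155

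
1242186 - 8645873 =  - 7403687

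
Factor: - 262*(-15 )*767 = 2^1*3^1 *5^1*13^1*59^1*131^1 = 3014310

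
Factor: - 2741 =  - 2741^1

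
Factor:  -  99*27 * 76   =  -2^2*3^5*11^1*19^1= -203148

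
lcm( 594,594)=594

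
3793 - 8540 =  - 4747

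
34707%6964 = 6851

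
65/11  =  65/11=5.91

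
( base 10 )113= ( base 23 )4L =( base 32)3H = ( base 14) 81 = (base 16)71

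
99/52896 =33/17632 = 0.00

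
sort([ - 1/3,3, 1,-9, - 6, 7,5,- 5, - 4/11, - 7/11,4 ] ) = [ - 9, - 6,- 5,- 7/11, - 4/11, - 1/3,1, 3,4, 5,7 ]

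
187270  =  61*3070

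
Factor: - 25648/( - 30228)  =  2^2* 3^( - 1) * 7^1*11^( - 1) = 28/33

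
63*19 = 1197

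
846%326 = 194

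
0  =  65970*0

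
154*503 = 77462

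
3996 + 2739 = 6735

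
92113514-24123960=67989554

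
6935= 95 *73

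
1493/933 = 1  +  560/933 = 1.60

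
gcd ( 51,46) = 1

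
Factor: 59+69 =128 =2^7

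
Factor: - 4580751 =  - 3^1*7^1*218131^1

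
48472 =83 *584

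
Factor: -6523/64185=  - 3^(-1 )*5^( - 1 ) * 389^( - 1 )*593^1 = - 593/5835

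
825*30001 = 24750825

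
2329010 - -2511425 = 4840435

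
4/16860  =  1/4215  =  0.00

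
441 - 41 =400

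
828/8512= 207/2128 = 0.10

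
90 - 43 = 47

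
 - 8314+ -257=  -  8571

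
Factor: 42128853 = 3^1* 13^1 *41^1*26347^1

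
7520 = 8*940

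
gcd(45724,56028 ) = 644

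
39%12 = 3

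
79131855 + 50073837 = 129205692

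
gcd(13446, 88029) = 9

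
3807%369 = 117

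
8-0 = 8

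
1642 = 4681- 3039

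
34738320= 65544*530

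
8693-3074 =5619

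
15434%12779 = 2655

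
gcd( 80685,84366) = 9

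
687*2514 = 1727118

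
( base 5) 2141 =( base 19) fb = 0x128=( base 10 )296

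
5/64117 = 5/64117=0.00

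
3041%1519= 3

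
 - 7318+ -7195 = - 14513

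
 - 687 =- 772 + 85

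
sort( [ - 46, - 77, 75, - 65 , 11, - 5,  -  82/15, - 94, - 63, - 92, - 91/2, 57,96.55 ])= [  -  94, - 92, - 77, - 65, - 63, - 46, - 91/2, - 82/15, - 5, 11, 57,75, 96.55]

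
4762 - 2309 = 2453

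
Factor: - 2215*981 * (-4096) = 2^12  *  3^2*5^1 * 109^1*443^1=8900259840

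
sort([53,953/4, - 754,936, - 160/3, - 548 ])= [ - 754,-548, - 160/3,53,953/4, 936 ]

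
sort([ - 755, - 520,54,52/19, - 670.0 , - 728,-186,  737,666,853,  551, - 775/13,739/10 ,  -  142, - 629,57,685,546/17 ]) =[-755, - 728, - 670.0,  -  629 ,-520, - 186, - 142, - 775/13, 52/19,546/17, 54, 57,739/10,551,666,  685,  737,853]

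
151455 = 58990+92465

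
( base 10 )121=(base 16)79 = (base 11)100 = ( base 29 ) 45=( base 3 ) 11111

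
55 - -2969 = 3024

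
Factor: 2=2^1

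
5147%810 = 287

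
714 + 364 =1078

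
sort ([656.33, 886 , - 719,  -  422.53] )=[-719 ,  -  422.53 , 656.33, 886]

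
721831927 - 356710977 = 365120950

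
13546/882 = 6773/441 = 15.36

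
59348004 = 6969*8516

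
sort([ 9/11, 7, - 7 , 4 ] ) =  [-7, 9/11, 4,7] 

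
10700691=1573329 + 9127362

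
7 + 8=15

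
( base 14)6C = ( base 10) 96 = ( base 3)10120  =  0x60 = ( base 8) 140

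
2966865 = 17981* 165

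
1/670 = 1/670  =  0.00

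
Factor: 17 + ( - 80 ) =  - 63  =  - 3^2*7^1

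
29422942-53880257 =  - 24457315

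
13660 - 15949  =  - 2289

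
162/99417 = 54/33139  =  0.00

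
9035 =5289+3746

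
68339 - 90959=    - 22620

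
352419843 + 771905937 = 1124325780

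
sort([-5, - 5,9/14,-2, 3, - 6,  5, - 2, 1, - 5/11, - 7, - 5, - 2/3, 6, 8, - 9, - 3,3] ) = [ - 9,-7, - 6, - 5, -5, - 5, - 3, - 2, - 2, - 2/3, - 5/11, 9/14, 1, 3,  3, 5, 6, 8]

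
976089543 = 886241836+89847707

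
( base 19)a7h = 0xEB0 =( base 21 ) 8b1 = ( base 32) 3LG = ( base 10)3760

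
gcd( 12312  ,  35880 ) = 24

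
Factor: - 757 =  - 757^1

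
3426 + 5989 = 9415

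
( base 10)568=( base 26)LM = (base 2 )1000111000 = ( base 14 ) 2C8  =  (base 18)1da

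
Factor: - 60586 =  -2^1 * 30293^1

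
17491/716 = 24  +  307/716 = 24.43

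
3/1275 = 1/425 = 0.00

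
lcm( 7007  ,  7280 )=560560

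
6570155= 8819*745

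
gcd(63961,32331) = 1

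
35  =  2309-2274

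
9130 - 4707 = 4423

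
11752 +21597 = 33349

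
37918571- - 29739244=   67657815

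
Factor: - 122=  - 2^1*61^1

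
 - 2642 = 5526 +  - 8168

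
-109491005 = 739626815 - 849117820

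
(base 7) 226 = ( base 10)118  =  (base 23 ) 53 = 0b1110110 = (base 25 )4i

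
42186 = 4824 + 37362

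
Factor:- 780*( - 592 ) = 2^6*3^1*5^1*13^1*37^1=461760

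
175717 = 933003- 757286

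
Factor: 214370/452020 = 221/466 = 2^ ( - 1)*13^1*17^1*233^( - 1) 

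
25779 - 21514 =4265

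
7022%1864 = 1430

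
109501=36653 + 72848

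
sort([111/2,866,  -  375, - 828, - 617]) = [ -828, - 617, - 375, 111/2, 866]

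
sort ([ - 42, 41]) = [ - 42,41] 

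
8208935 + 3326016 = 11534951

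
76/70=1  +  3/35  =  1.09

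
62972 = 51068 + 11904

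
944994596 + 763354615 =1708349211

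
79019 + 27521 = 106540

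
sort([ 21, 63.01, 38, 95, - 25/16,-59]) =[ - 59,-25/16, 21, 38,63.01,95]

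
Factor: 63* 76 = 2^2*3^2*7^1*19^1 = 4788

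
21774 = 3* 7258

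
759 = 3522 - 2763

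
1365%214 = 81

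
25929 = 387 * 67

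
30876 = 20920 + 9956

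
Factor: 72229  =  72229^1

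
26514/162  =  163 + 2/3 = 163.67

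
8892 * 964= 8571888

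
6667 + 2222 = 8889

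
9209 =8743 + 466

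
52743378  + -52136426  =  606952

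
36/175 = 36/175 = 0.21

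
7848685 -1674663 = 6174022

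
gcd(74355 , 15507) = 3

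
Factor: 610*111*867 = 58704570  =  2^1 *3^2*5^1*17^2*37^1*61^1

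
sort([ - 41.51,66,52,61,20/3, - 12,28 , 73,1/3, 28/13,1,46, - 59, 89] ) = [ - 59,  -  41.51, - 12, 1/3,1,  28/13, 20/3, 28  ,  46,52,61,66, 73, 89 ]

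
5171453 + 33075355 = 38246808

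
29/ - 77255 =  - 1  +  77226/77255 = - 0.00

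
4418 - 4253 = 165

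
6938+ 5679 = 12617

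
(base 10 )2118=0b100001000110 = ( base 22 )486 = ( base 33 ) 1v6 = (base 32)226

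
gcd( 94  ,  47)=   47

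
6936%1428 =1224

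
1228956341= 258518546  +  970437795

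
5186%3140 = 2046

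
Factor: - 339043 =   -  23^1*14741^1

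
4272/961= 4272/961  =  4.45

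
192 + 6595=6787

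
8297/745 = 8297/745 = 11.14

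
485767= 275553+210214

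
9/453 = 3/151 =0.02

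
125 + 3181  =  3306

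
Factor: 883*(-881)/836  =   - 777923/836 = -2^( - 2)*11^( - 1)  *  19^( - 1 )* 881^1 * 883^1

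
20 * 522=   10440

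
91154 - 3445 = 87709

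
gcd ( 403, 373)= 1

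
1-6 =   -  5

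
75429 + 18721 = 94150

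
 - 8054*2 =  - 16108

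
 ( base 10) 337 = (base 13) 1cc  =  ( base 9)414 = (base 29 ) bi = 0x151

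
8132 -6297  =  1835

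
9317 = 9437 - 120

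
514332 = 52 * 9891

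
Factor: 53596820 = 2^2*5^1 * 2679841^1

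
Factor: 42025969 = 37^1 * 1135837^1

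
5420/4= 1355 =1355.00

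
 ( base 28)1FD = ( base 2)10011000001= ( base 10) 1217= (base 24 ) 22h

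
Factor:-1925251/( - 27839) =7^( - 1)*19^1 * 41^(  -  1)*97^(-1 )* 107^1 * 947^1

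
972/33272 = 243/8318 = 0.03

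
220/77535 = 44/15507 = 0.00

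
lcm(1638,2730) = 8190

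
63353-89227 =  - 25874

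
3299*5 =16495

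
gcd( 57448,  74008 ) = 8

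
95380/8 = 23845/2 = 11922.50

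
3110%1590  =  1520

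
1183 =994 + 189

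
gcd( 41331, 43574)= 1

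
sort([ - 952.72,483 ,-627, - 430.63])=[ - 952.72, - 627, - 430.63,483]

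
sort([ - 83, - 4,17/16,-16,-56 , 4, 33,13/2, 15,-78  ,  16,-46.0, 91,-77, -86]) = [ - 86,  -  83, - 78,- 77,  -  56 ,-46.0 , - 16, - 4  ,  17/16, 4,13/2, 15,  16,33,91] 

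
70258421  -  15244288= 55014133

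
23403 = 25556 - 2153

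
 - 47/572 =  - 47/572 = -  0.08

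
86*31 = 2666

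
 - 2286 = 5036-7322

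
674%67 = 4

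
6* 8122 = 48732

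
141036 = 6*23506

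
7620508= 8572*889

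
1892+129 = 2021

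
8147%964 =435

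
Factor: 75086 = 2^1*11^1*3413^1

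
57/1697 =57/1697 = 0.03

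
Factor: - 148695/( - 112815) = 3^( - 1)*109^ ( - 1)*431^1 = 431/327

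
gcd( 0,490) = 490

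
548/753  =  548/753=0.73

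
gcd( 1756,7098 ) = 2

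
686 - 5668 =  - 4982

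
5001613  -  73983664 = - 68982051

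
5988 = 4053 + 1935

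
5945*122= 725290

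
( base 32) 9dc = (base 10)9644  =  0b10010110101100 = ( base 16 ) 25ac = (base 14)372c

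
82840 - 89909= - 7069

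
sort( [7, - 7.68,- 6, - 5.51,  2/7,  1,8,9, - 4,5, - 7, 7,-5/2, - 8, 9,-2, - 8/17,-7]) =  [ - 8,- 7.68, - 7,-7,- 6, - 5.51,-4,  -  5/2, - 2,-8/17,2/7, 1,5,7,7,8, 9,9]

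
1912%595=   127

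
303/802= 303/802  =  0.38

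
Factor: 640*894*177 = 2^8*3^2* 5^1*59^1*149^1 = 101272320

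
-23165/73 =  - 318 + 49/73 = - 317.33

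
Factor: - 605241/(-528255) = 739/645  =  3^(-1 ) * 5^( - 1)*43^( - 1)*739^1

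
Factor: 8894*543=4829442 = 2^1 *3^1*181^1*4447^1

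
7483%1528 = 1371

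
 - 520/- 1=520/1 = 520.00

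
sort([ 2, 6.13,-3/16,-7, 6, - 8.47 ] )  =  [-8.47 ,-7, - 3/16, 2, 6,6.13 ]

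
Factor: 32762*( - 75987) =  - 2^1*3^2*8443^1*16381^1 = - 2489486094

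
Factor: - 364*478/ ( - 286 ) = 6692/11 = 2^2 * 7^1*11^(-1) * 239^1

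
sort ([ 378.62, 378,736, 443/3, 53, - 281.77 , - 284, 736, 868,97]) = [ -284, - 281.77,53,97,443/3,378,378.62,736, 736,  868]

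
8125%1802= 917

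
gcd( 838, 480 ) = 2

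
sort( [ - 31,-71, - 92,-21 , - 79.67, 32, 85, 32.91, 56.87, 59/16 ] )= [ - 92, -79.67,  -  71, - 31, - 21,59/16, 32, 32.91,56.87, 85]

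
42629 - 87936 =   -  45307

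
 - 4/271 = -4/271 = -0.01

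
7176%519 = 429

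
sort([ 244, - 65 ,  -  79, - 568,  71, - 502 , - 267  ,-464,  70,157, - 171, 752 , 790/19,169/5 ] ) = [ - 568 , - 502, - 464 , - 267, - 171, -79, - 65, 169/5, 790/19,70,71 , 157, 244, 752 ]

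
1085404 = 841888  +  243516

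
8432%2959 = 2514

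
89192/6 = 14865 + 1/3 = 14865.33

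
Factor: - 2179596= - 2^2*3^1*37^1*4909^1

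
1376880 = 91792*15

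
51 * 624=31824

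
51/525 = 17/175 =0.10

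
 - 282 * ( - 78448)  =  22122336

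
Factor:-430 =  - 2^1*5^1*43^1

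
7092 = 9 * 788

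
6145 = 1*6145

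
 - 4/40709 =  - 4/40709  =  - 0.00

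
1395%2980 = 1395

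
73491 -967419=  -  893928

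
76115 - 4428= 71687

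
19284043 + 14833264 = 34117307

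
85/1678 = 85/1678 = 0.05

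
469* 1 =469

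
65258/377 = 65258/377 =173.10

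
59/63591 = 59/63591  =  0.00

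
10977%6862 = 4115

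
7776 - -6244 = 14020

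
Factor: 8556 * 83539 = 2^2*3^1*23^1 * 31^1 * 139^1*601^1 = 714759684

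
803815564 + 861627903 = 1665443467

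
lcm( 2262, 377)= 2262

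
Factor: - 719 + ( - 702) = -1421 =- 7^2 *29^1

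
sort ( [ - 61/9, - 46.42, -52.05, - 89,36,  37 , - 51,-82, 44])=[ - 89, -82,-52.05, - 51,-46.42, - 61/9,36, 37,44 ]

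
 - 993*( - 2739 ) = 2719827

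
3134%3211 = 3134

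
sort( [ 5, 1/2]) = [1/2, 5 ]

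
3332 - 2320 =1012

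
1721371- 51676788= - 49955417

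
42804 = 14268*3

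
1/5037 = 1/5037 = 0.00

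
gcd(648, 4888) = 8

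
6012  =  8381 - 2369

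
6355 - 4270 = 2085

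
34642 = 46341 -11699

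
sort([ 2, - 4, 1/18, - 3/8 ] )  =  [ - 4,  -  3/8, 1/18, 2]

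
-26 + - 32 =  - 58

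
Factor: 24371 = 24371^1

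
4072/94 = 43+ 15/47 = 43.32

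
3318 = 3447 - 129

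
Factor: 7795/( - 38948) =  -2^( - 2)*5^1*7^( - 1 )*13^( - 1) * 107^( - 1)*1559^1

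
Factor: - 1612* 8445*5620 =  - 2^4*3^1*5^2*13^1*31^1*281^1*563^1 = -76506970800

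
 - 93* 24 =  - 2232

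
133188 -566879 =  - 433691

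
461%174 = 113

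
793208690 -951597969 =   -  158389279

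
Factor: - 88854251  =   - 251^1*354001^1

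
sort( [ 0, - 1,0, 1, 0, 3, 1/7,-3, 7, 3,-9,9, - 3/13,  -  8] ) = [-9, - 8, - 3,- 1, - 3/13, 0, 0,0,  1/7,1, 3, 3, 7,9]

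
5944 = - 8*(-743)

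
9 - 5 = 4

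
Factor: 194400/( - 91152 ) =-2^1*3^2*5^2* 211^( - 1 ) = - 450/211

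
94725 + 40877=135602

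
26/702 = 1/27  =  0.04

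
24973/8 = 24973/8 = 3121.62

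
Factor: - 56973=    - 3^1* 7^1 * 2713^1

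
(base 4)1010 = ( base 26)2g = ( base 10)68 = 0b1000100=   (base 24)2K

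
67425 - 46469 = 20956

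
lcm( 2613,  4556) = 177684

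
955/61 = 15 + 40/61 =15.66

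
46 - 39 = 7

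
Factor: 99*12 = 1188 = 2^2*3^3 * 11^1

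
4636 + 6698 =11334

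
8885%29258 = 8885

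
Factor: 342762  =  2^1*3^1*7^1* 8161^1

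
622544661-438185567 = 184359094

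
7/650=7/650 = 0.01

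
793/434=1 + 359/434 = 1.83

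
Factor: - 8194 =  - 2^1  *17^1*241^1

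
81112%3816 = 976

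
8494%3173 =2148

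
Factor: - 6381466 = -2^1 * 7^2*13^1 * 5009^1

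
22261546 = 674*33029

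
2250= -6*( -375)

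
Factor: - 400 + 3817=3417= 3^1*17^1 * 67^1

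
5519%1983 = 1553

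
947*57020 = 53997940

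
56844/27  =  6316/3= 2105.33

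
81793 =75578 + 6215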